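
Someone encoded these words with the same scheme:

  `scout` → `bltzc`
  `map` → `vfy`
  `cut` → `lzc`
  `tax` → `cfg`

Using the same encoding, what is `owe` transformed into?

tfj

The shift depends on letter class: consonant s→b is +9, but vowel o→t is +5. Two shifts are in play — +5 for a/e/i/o/u, +9 for every other letter.
For owe: o(vowel)+5=t, w(cons)+9=f, e(vowel)+5=j.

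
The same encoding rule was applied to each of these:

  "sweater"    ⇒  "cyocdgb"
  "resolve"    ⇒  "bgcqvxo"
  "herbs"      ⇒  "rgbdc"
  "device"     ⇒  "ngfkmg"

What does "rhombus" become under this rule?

Shifts by position in sweater: pos 0: s→c (+10), pos 1: w→y (+2), pos 2: e→o (+10), pos 3: a→c (+2) — repeating every 2. It's a Vigenère-style cipher with numeric key [10,2]: position i shifts by key[i mod 2].
On rhombus: r+10=b, h+2=j, o+10=y, m+2=o, b+10=l, u+2=w, s+10=c.

bjyolwc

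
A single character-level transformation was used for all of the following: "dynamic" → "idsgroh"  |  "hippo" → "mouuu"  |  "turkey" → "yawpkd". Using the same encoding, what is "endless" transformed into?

ksiqkxx

The shift depends on letter class: consonant d→i is +5, but vowel a→g is +6. Vowels shift forward by 6 and consonants shift forward by 5.
Applying it to endless: e(vowel)+6=k, n(cons)+5=s, d(cons)+5=i, l(cons)+5=q, e(vowel)+6=k, s(cons)+5=x, s(cons)+5=x.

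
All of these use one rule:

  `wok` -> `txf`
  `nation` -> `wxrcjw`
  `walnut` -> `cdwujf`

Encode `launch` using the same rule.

The word is reversed, then every letter is shifted forward by 9.
For launch: reverse → hcnual; then shift: h+9=q, c+9=l, n+9=w, u+9=d, a+9=j, l+9=u.

qlwdju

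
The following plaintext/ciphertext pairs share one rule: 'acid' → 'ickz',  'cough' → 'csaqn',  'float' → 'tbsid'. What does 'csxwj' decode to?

a(0)→i(8) and c(2)→c(2) fit y≡23x+8 (mod 26); the inverse of 23 mod 26 is 17. Each letter's alphabet position (a=0..z=25) is mapped through 23·x+8 mod 26 — an affine cipher.
Decoding csxwj: c(2)→17·(2−8)≡2=c; s(18)→17·(18−8)≡14=o; x(23)→17·(23−8)≡21=v; w(22)→17·(22−8)≡4=e; j(9)→17·(9−8)≡17=r (all mod 26).

cover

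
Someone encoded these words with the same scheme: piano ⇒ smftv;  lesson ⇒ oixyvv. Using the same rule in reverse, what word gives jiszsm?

gentle

In piano: p→s is +3, i→m is +4, a→f is +5, n→t is +6 — the shift increases by 1 each position. The shift increases by 1 at each position, starting from +3: 3, 4, 5, ….
Decoding jiszsm: j−3=g, i−4=e, s−5=n, z−6=t, s−7=l, m−8=e.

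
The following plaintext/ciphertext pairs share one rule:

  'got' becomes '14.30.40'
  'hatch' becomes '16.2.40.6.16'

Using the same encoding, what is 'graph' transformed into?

14.36.2.32.16

g(#7)→14 and o(#15)→30: differences scale by 2, so n = 2·pos + 0. The formula is n = 2×(alphabet index, a=1).
Applying it to graph: g=7→14, r=18→36, a=1→2, p=16→32, h=8→16.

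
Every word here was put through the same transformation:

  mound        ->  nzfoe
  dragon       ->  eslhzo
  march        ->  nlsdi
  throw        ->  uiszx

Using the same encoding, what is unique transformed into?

fotrfp

The shift depends on letter class: consonant m→n is +1, but vowel o→z is +11. Vowels shift forward by 11 and consonants shift forward by 1.
For unique: u(vowel)+11=f, n(cons)+1=o, i(vowel)+11=t, q(cons)+1=r, u(vowel)+11=f, e(vowel)+11=p.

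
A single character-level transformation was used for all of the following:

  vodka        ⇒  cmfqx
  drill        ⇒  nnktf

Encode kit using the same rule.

vkm

Read the word backwards and shift each letter +2.
For kit: reverse → tik; then shift: t+2=v, i+2=k, k+2=m.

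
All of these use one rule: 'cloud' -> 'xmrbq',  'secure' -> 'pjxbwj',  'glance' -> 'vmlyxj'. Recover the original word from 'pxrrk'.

c(2)→x(23) and l(11)→m(12) fit y≡19x+11 (mod 26); the inverse of 19 mod 26 is 11. Treating letters as 0–25, the rule is x ↦ 19x + 11 (mod 26).
Decoding pxrrk: p(15)→11·(15−11)≡18=s; x(23)→11·(23−11)≡2=c; r(17)→11·(17−11)≡14=o; r(17)→11·(17−11)≡14=o; k(10)→11·(10−11)≡15=p (all mod 26).

scoop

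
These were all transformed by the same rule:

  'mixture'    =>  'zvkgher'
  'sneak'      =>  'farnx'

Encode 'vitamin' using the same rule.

Compare letters: m→z is +13, i→v is +13, x→k is +13 — a constant shift. It's a constant shift of +13 (ROT13).
For vitamin: v+13=i, i+13=v, t+13=g, a+13=n, m+13=z, i+13=v, n+13=a.

ivgnzva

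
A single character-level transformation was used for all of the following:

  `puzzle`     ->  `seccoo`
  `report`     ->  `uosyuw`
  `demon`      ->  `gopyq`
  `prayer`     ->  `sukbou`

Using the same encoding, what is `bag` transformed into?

ekj

Vowels shift forward by 10 and consonants shift forward by 3.
On bag: b(cons)+3=e, a(vowel)+10=k, g(cons)+3=j.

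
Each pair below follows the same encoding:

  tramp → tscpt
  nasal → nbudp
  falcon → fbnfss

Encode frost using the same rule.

In tramp: t→t is +0, r→s is +1, a→c is +2, m→p is +3 — the shift increases by 1 each position. Letter i (0-indexed) is shifted by i+0, so successive shifts are 0, 1, 2, ….
On frost: f+0=f, r+1=s, o+2=q, s+3=v, t+4=x.

fsqvx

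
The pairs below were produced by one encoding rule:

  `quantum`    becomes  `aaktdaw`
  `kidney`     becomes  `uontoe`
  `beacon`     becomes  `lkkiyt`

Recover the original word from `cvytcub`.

Shifts by position in quantum: pos 0: q→a (+10), pos 1: u→a (+6), pos 2: a→k (+10), pos 3: n→t (+6) — repeating every 2. A repeating key of period 2 is used — shifts +10, +6 over and over.
Reversing it on cvytcub: c−10=s, v−6=p, y−10=o, t−6=n, c−10=s, u−6=o, b−10=r.

sponsor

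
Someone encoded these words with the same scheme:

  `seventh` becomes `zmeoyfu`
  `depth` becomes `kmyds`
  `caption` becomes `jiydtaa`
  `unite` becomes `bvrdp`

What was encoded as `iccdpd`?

butter

Letter i (0-indexed) is shifted by i+7, so successive shifts are 7, 8, 9, ….
Reversing it on iccdpd: i−7=b, c−8=u, c−9=t, d−10=t, p−11=e, d−12=r.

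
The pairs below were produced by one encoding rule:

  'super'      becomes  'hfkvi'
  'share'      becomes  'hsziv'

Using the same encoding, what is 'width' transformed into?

drwgs

Each letter is replaced by its mirror in the alphabet: a↔z, b↔y, c↔x, and so on (the Atbash cipher).
Applying it to width: w↔d, i↔r, d↔w, t↔g, h↔s.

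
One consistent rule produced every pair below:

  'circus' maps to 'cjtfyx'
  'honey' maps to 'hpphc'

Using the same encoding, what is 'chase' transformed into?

In circus: c→c is +0, i→j is +1, r→t is +2, c→f is +3 — the shift increases by 1 each position. The shift increases by 1 at each position, starting from +0: 0, 1, 2, ….
On chase: c+0=c, h+1=i, a+2=c, s+3=v, e+4=i.

cicvi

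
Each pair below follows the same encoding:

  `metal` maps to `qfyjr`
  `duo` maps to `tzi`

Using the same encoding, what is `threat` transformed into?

yfjwmy

Read the word backwards and shift each letter +5.
On threat: reverse → taerht; then shift: t+5=y, a+5=f, e+5=j, r+5=w, h+5=m, t+5=y.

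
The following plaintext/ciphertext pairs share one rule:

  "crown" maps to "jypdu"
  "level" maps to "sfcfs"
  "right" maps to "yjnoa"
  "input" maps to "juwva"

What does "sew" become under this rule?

zfd

The shift depends on letter class: consonant c→j is +7, but vowel o→p is +1. Two shifts are in play — +1 for a/e/i/o/u, +7 for every other letter.
For sew: s(cons)+7=z, e(vowel)+1=f, w(cons)+7=d.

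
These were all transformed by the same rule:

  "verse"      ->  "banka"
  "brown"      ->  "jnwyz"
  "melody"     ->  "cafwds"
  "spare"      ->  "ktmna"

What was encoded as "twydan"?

v(21)→b(1) and e(4)→a(0) fit y≡23x+12 (mod 26); the inverse of 23 mod 26 is 17. This is an affine cipher: with a=0,…,z=25, each position x becomes (23x+12) mod 26.
Undoing it on twydan: t(19)→17·(19−12)≡15=p; w(22)→17·(22−12)≡14=o; y(24)→17·(24−12)≡22=w; d(3)→17·(3−12)≡3=d; a(0)→17·(0−12)≡4=e; n(13)→17·(13−12)≡17=r (all mod 26).

powder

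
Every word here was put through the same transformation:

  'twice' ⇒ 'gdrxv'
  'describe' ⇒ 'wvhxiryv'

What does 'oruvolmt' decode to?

lifelong

Each pair mirrors across the alphabet (t↔g, w↔d, i↔r): positions sum to 25. Each letter is replaced by its mirror in the alphabet: a↔z, b↔y, c↔x, and so on (the Atbash cipher).
Decoding oruvolmt: o↔l, r↔i, u↔f, v↔e, o↔l, l↔o, m↔n, t↔g.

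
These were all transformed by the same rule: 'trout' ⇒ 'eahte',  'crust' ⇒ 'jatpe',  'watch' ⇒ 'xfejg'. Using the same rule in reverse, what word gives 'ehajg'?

torch

t(19)→e(4) and r(17)→a(0) fit y≡15x+5 (mod 26); the inverse of 15 mod 26 is 7. This is an affine cipher: with a=0,…,z=25, each position x becomes (15x+5) mod 26.
Decoding ehajg: e(4)→7·(4−5)≡19=t; h(7)→7·(7−5)≡14=o; a(0)→7·(0−5)≡17=r; j(9)→7·(9−5)≡2=c; g(6)→7·(6−5)≡7=h (all mod 26).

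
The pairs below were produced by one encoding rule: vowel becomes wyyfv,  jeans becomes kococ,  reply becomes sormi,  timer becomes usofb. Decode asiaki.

zigzag

Shifts by position in vowel: pos 0: v→w (+1), pos 1: o→y (+10), pos 2: w→y (+2), pos 3: e→f (+1), pos 4: l→v (+10) — repeating every 3. The shifts repeat in a cycle of length 3: positions 0,1,… shift by +1, +10, +2, then the pattern repeats.
Undoing it on asiaki: a−1=z, s−10=i, i−2=g, a−1=z, k−10=a, i−2=g.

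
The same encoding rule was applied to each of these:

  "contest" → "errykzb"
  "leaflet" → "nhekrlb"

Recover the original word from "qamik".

oxide

In contest: c→e is +2, o→r is +3, n→r is +4, t→y is +5 — the shift increases by 1 each position. Each letter shifts forward by (position + 2), i.e. 2, 3, 4, … — the shift grows by one for each successive letter.
Undoing it on qamik: q−2=o, a−3=x, m−4=i, i−5=d, k−6=e.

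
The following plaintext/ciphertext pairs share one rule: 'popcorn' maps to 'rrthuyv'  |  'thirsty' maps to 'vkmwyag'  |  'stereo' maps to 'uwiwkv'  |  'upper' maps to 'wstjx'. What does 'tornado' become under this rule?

Letter i (0-indexed) is shifted by i+2, so successive shifts are 2, 3, 4, ….
Applying it to tornado: t+2=v, o+3=r, r+4=v, n+5=s, a+6=g, d+7=k, o+8=w.

vrvsgkw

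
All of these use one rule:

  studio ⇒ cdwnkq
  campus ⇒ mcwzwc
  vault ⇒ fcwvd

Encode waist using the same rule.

The shift depends on letter class: consonant s→c is +10, but vowel u→w is +2. The rule splits by letter class: vowels +2, consonants +10.
On waist: w(cons)+10=g, a(vowel)+2=c, i(vowel)+2=k, s(cons)+10=c, t(cons)+10=d.

gckcd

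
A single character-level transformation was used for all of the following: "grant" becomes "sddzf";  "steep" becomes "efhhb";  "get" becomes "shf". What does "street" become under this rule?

The shift depends on letter class: consonant g→s is +12, but vowel a→d is +3. Vowels shift forward by 3 and consonants shift forward by 12.
On street: s(cons)+12=e, t(cons)+12=f, r(cons)+12=d, e(vowel)+3=h, e(vowel)+3=h, t(cons)+12=f.

efdhhf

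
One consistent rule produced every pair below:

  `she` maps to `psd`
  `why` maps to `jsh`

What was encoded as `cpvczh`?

The output letters match the input read backwards, each shifted +11: she reversed is ehs. Read the word backwards and shift each letter +11.
Decoding cpvczh: shift back: c−11=r, p−11=e, v−11=k, c−11=r, z−11=o, h−11=w → rekrow; then reverse → worker.

worker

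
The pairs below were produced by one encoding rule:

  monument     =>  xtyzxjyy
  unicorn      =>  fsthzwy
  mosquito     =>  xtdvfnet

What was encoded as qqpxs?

flesh

Shifts by position in monument: pos 0: m→x (+11), pos 1: o→t (+5), pos 2: n→y (+11), pos 3: u→z (+5) — repeating every 2. The shifts repeat in a cycle of length 2: positions 0,1,… shift by +11, +5, then the pattern repeats.
Reversing it on qqpxs: q−11=f, q−5=l, p−11=e, x−5=s, s−11=h.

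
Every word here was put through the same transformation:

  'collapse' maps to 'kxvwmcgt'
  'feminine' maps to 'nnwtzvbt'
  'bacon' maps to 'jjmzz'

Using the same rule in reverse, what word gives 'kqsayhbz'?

chipmunk

In collapse: c→k is +8, o→x is +9, l→v is +10, l→w is +11 — the shift increases by 1 each position. The shift increases by 1 at each position, starting from +8: 8, 9, 10, ….
Undoing it on kqsayhbz: k−8=c, q−9=h, s−10=i, a−11=p, y−12=m, h−13=u, b−14=n, z−15=k.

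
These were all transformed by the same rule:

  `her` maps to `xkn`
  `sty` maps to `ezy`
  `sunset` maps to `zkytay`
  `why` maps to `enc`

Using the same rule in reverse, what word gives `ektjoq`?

The output letters match the input read backwards, each shifted +6: her reversed is reh. The word is reversed, then every letter is shifted forward by 6.
Undoing it on ektjoq: shift back: e−6=y, k−6=e, t−6=n, j−6=d, o−6=i, q−6=k → yendik; then reverse → kidney.

kidney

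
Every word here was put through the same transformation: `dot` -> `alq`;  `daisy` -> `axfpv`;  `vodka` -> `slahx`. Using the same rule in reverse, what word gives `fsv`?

ivy

Compare letters: d→a is +23, o→l is +23, t→q is +23 — a constant shift. Each letter is shifted forward by 23 in the alphabet (a Caesar shift of +23).
Decoding fsv: f−23=i, s−23=v, v−23=y.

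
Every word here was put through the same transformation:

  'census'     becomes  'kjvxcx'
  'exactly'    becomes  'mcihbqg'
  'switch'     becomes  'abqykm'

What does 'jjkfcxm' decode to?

because

Shifts by position in census: pos 0: c→k (+8), pos 1: e→j (+5), pos 2: n→v (+8), pos 3: s→x (+5) — repeating every 2. A repeating key of period 2 is used — shifts +8, +5 over and over.
Reversing it on jjkfcxm: j−8=b, j−5=e, k−8=c, f−5=a, c−8=u, x−5=s, m−8=e.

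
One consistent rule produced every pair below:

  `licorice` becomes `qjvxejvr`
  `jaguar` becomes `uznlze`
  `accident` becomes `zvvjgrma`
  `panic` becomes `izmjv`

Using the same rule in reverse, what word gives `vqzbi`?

clamp

l(11)→q(16) and i(8)→j(9) fit y≡11x+25 (mod 26); the inverse of 11 mod 26 is 19. Each letter's alphabet position (a=0..z=25) is mapped through 11·x+25 mod 26 — an affine cipher.
Reversing it on vqzbi: v(21)→19·(21−25)≡2=c; q(16)→19·(16−25)≡11=l; z(25)→19·(25−25)≡0=a; b(1)→19·(1−25)≡12=m; i(8)→19·(8−25)≡15=p (all mod 26).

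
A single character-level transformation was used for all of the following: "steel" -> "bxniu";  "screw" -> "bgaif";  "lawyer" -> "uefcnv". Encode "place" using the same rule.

ypjgn

Shifts by position in steel: pos 0: s→b (+9), pos 1: t→x (+4), pos 2: e→n (+9), pos 3: e→i (+4) — repeating every 2. It's a Vigenère-style cipher with numeric key [9,4]: position i shifts by key[i mod 2].
On place: p+9=y, l+4=p, a+9=j, c+4=g, e+9=n.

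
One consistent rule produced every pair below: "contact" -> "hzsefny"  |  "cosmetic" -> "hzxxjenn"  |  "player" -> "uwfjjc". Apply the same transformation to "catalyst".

Shifts by position in contact: pos 0: c→h (+5), pos 1: o→z (+11), pos 2: n→s (+5), pos 3: t→e (+11) — repeating every 2. A repeating key of period 2 is used — shifts +5, +11 over and over.
For catalyst: c+5=h, a+11=l, t+5=y, a+11=l, l+5=q, y+11=j, s+5=x, t+11=e.

hlylqjxe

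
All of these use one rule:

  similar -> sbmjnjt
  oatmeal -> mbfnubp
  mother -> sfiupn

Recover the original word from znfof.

enemy

The output letters match the input read backwards, each shifted +1: similar reversed is ralimis. The word is reversed, then every letter is shifted forward by 1.
Undoing it on znfof: shift back: z−1=y, n−1=m, f−1=e, o−1=n, f−1=e → ymene; then reverse → enemy.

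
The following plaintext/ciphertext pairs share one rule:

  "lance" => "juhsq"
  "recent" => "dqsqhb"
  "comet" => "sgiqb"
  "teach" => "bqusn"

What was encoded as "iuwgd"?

mayor

l(11)→j(9) and a(0)→u(20) fit y≡25x+20 (mod 26); the inverse of 25 mod 26 is 25. Treating letters as 0–25, the rule is x ↦ 25x + 20 (mod 26).
Decoding iuwgd: i(8)→25·(8−20)≡12=m; u(20)→25·(20−20)≡0=a; w(22)→25·(22−20)≡24=y; g(6)→25·(6−20)≡14=o; d(3)→25·(3−20)≡17=r (all mod 26).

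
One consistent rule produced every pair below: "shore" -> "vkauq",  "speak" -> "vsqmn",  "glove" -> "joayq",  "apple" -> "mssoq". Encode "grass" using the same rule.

jumvv

Vowels shift forward by 12 and consonants shift forward by 3.
On grass: g(cons)+3=j, r(cons)+3=u, a(vowel)+12=m, s(cons)+3=v, s(cons)+3=v.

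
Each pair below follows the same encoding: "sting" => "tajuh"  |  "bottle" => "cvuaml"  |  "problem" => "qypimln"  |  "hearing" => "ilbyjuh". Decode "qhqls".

Shifts by position in sting: pos 0: s→t (+1), pos 1: t→a (+7), pos 2: i→j (+1), pos 3: n→u (+7) — repeating every 2. A repeating key of period 2 is used — shifts +1, +7 over and over.
Decoding qhqls: q−1=p, h−7=a, q−1=p, l−7=e, s−1=r.

paper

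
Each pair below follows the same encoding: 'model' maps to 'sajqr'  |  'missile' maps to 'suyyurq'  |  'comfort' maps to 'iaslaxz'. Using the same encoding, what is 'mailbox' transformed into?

Vowels shift forward by 12 and consonants shift forward by 6.
For mailbox: m(cons)+6=s, a(vowel)+12=m, i(vowel)+12=u, l(cons)+6=r, b(cons)+6=h, o(vowel)+12=a, x(cons)+6=d.

smurhad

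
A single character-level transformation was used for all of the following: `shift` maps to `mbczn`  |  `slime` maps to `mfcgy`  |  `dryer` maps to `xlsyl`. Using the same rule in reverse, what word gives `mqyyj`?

Compare letters: s→m is +20, h→b is +20, i→c is +20 — a constant shift. Each letter is shifted forward by 20 in the alphabet (a Caesar shift of +20).
Reversing it on mqyyj: m−20=s, q−20=w, y−20=e, y−20=e, j−20=p.

sweep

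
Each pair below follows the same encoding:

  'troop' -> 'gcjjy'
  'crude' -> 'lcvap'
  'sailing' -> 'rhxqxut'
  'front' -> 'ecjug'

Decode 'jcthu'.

organ

t(19)→g(6) and r(17)→c(2) fit y≡15x+7 (mod 26); the inverse of 15 mod 26 is 7. This is an affine cipher: with a=0,…,z=25, each position x becomes (15x+7) mod 26.
Reversing it on jcthu: j(9)→7·(9−7)≡14=o; c(2)→7·(2−7)≡17=r; t(19)→7·(19−7)≡6=g; h(7)→7·(7−7)≡0=a; u(20)→7·(20−7)≡13=n (all mod 26).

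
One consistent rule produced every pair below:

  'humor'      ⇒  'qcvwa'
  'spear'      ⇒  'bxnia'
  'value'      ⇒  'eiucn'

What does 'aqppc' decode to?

Shifts by position in humor: pos 0: h→q (+9), pos 1: u→c (+8), pos 2: m→v (+9), pos 3: o→w (+8) — repeating every 2. A repeating key of period 2 is used — shifts +9, +8 over and over.
Undoing it on aqppc: a−9=r, q−8=i, p−9=g, p−8=h, c−9=t.

right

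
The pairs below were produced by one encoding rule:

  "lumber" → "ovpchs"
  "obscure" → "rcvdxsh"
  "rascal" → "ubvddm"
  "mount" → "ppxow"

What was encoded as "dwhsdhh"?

Shifts by position in lumber: pos 0: l→o (+3), pos 1: u→v (+1), pos 2: m→p (+3), pos 3: b→c (+1) — repeating every 2. The shifts repeat in a cycle of length 2: positions 0,1,… shift by +3, +1, then the pattern repeats.
Undoing it on dwhsdhh: d−3=a, w−1=v, h−3=e, s−1=r, d−3=a, h−1=g, h−3=e.

average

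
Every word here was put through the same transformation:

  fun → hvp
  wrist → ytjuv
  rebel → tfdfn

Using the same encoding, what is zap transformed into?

Two shifts are in play — +1 for a/e/i/o/u, +2 for every other letter.
On zap: z(cons)+2=b, a(vowel)+1=b, p(cons)+2=r.

bbr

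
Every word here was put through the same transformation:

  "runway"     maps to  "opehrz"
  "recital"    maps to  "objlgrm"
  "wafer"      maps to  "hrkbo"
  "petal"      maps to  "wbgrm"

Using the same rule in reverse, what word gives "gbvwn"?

tempo

This is an affine cipher: with a=0,…,z=25, each position x becomes (9x+17) mod 26.
Reversing it on gbvwn: g(6)→3·(6−17)≡19=t; b(1)→3·(1−17)≡4=e; v(21)→3·(21−17)≡12=m; w(22)→3·(22−17)≡15=p; n(13)→3·(13−17)≡14=o (all mod 26).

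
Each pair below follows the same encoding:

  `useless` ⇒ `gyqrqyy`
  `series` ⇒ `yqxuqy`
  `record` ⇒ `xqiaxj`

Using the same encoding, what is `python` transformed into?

veznat

The shift depends on letter class: consonant s→y is +6, but vowel u→g is +12. The rule splits by letter class: vowels +12, consonants +6.
Applying it to python: p(cons)+6=v, y(cons)+6=e, t(cons)+6=z, h(cons)+6=n, o(vowel)+12=a, n(cons)+6=t.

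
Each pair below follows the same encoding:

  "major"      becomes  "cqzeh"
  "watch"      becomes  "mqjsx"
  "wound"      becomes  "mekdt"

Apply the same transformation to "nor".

deh

Every letter moves 16 places later in the alphabet, wrapping around z→a.
For nor: n+16=d, o+16=e, r+16=h.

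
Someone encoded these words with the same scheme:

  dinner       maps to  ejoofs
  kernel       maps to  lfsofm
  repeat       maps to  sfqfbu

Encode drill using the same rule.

esjmm

Compare letters: d→e is +1, i→j is +1, n→o is +1 — a constant shift. It's a constant shift of +1 (ROT1).
On drill: d+1=e, r+1=s, i+1=j, l+1=m, l+1=m.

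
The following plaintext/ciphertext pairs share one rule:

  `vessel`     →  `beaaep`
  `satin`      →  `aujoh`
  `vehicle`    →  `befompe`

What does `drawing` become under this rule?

Treating letters as 0–25, the rule is x ↦ 9x + 20 (mod 26).
For drawing: d(3)→9·3+20≡21=v; r(17)→9·17+20≡17=r; a(0)→9·0+20≡20=u; w(22)→9·22+20≡10=k; i(8)→9·8+20≡14=o; n(13)→9·13+20≡7=h; g(6)→9·6+20≡22=w (all mod 26).

vrukohw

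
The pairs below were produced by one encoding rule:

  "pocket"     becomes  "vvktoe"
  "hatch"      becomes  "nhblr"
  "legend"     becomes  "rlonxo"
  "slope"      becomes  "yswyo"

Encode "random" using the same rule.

In pocket: p→v is +6, o→v is +7, c→k is +8, k→t is +9 — the shift increases by 1 each position. The shift increases by 1 at each position, starting from +6: 6, 7, 8, ….
For random: r+6=x, a+7=h, n+8=v, d+9=m, o+10=y, m+11=x.

xhvmyx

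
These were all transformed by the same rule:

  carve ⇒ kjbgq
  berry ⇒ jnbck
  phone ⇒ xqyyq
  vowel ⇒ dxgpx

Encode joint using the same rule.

rxsyf

In carve: c→k is +8, a→j is +9, r→b is +10, v→g is +11 — the shift increases by 1 each position. The shift increases by 1 at each position, starting from +8: 8, 9, 10, ….
Applying it to joint: j+8=r, o+9=x, i+10=s, n+11=y, t+12=f.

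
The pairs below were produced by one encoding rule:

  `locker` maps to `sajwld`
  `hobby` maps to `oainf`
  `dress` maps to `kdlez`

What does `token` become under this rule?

aarqu

Shifts by position in locker: pos 0: l→s (+7), pos 1: o→a (+12), pos 2: c→j (+7), pos 3: k→w (+12) — repeating every 2. It's a Vigenère-style cipher with numeric key [7,12]: position i shifts by key[i mod 2].
On token: t+7=a, o+12=a, k+7=r, e+12=q, n+7=u.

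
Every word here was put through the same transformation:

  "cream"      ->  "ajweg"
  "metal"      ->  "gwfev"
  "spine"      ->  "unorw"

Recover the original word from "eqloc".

c(2)→a(0) and r(17)→j(9) fit y≡11x+4 (mod 26); the inverse of 11 mod 26 is 19. Treating letters as 0–25, the rule is x ↦ 11x + 4 (mod 26).
Undoing it on eqloc: e(4)→19·(4−4)≡0=a; q(16)→19·(16−4)≡20=u; l(11)→19·(11−4)≡3=d; o(14)→19·(14−4)≡8=i; c(2)→19·(2−4)≡14=o (all mod 26).

audio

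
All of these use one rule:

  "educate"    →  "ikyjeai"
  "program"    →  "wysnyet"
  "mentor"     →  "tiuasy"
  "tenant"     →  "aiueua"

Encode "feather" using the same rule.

The shift depends on letter class: consonant d→k is +7, but vowel e→i is +4. The rule splits by letter class: vowels +4, consonants +7.
On feather: f(cons)+7=m, e(vowel)+4=i, a(vowel)+4=e, t(cons)+7=a, h(cons)+7=o, e(vowel)+4=i, r(cons)+7=y.

mieaoiy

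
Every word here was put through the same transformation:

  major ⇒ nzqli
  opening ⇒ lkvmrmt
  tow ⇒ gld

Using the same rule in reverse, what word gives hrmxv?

since

Each pair mirrors across the alphabet (m↔n, a↔z, j↔q): positions sum to 25. Each letter is replaced by its mirror in the alphabet: a↔z, b↔y, c↔x, and so on (the Atbash cipher).
Reversing it on hrmxv: h↔s, r↔i, m↔n, x↔c, v↔e.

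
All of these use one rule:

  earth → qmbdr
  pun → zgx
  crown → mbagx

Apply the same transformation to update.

gznmdq

The shift depends on letter class: consonant r→b is +10, but vowel e→q is +12. Two shifts are in play — +12 for a/e/i/o/u, +10 for every other letter.
On update: u(vowel)+12=g, p(cons)+10=z, d(cons)+10=n, a(vowel)+12=m, t(cons)+10=d, e(vowel)+12=q.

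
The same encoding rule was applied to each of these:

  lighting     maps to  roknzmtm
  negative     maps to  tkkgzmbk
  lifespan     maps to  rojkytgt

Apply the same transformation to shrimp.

Shifts by position in lighting: pos 0: l→r (+6), pos 1: i→o (+6), pos 2: g→k (+4), pos 3: h→n (+6), pos 4: t→z (+6), pos 5: i→m (+4) — repeating every 3. A repeating key of period 3 is used — shifts +6, +6, +4 over and over.
For shrimp: s+6=y, h+6=n, r+4=v, i+6=o, m+6=s, p+4=t.

ynvost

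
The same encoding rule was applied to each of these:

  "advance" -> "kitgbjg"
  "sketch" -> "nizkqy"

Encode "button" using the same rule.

tuzzah

The output letters match the input read backwards, each shifted +6: advance reversed is ecnavda. Two steps: reverse the string, then apply a Caesar shift of +6.
On button: reverse → nottub; then shift: n+6=t, o+6=u, t+6=z, t+6=z, u+6=a, b+6=h.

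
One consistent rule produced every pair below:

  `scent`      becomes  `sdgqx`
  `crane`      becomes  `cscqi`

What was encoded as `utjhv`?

usher

In scent: s→s is +0, c→d is +1, e→g is +2, n→q is +3 — the shift increases by 1 each position. Each letter shifts forward by its position index (0, 1, 2, …) — the shift grows by one for each successive letter.
Decoding utjhv: u−0=u, t−1=s, j−2=h, h−3=e, v−4=r.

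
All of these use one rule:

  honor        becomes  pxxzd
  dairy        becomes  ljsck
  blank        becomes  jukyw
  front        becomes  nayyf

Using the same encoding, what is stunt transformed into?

aceyf

In honor: h→p is +8, o→x is +9, n→x is +10, o→z is +11 — the shift increases by 1 each position. The shift increases by 1 at each position, starting from +8: 8, 9, 10, ….
Applying it to stunt: s+8=a, t+9=c, u+10=e, n+11=y, t+12=f.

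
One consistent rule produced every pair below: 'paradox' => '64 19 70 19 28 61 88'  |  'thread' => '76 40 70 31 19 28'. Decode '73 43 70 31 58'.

p(#16)→64 and a(#1)→19: differences scale by 3, so n = 3·pos + 16. Each letter becomes 3×(its alphabet position, a=1..z=26) + 16.
Undoing it on 73 43 70 31 58: 73→(73−16)÷3=19=s, 43→(43−16)÷3=9=i, 70→(70−16)÷3=18=r, 31→(31−16)÷3=5=e, 58→(58−16)÷3=14=n.

siren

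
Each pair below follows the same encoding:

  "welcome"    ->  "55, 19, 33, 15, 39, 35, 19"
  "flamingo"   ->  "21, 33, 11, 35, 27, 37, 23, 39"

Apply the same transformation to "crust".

w(#23)→55 and e(#5)→19: differences scale by 2, so n = 2·pos + 9. Each letter becomes 2×(its alphabet position, a=1..z=26) + 9.
On crust: c=3→15, r=18→45, u=21→51, s=19→47, t=20→49.

15, 45, 51, 47, 49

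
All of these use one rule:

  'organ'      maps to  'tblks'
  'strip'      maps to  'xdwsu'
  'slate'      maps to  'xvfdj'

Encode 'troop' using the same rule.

Shifts by position in organ: pos 0: o→t (+5), pos 1: r→b (+10), pos 2: g→l (+5), pos 3: a→k (+10) — repeating every 2. It's a Vigenère-style cipher with numeric key [5,10]: position i shifts by key[i mod 2].
On troop: t+5=y, r+10=b, o+5=t, o+10=y, p+5=u.

ybtyu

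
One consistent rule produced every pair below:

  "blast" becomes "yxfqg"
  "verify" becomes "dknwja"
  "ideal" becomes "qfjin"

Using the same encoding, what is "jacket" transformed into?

yjphfo

The output letters match the input read backwards, each shifted +5: blast reversed is tsalb. Read the word backwards and shift each letter +5.
On jacket: reverse → tekcaj; then shift: t+5=y, e+5=j, k+5=p, c+5=h, a+5=f, j+5=o.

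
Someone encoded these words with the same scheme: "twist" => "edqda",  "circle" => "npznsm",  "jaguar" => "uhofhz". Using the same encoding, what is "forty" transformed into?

qvzef

It's a Vigenère-style cipher with numeric key [11,7,8]: position i shifts by key[i mod 3].
For forty: f+11=q, o+7=v, r+8=z, t+11=e, y+7=f.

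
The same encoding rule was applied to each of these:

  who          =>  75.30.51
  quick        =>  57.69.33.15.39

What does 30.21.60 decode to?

her

w(#23)→75 and h(#8)→30: differences scale by 3, so n = 3·pos + 6. With a=1..z=26, the number is 3·pos + 6.
Reversing it on 30.21.60: 30→(30−6)÷3=8=h, 21→(21−6)÷3=5=e, 60→(60−6)÷3=18=r.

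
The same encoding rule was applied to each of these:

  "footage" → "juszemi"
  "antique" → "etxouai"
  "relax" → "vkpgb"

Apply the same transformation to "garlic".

kgvrmi

Shifts by position in footage: pos 0: f→j (+4), pos 1: o→u (+6), pos 2: o→s (+4), pos 3: t→z (+6) — repeating every 2. It's a Vigenère-style cipher with numeric key [4,6]: position i shifts by key[i mod 2].
Applying it to garlic: g+4=k, a+6=g, r+4=v, l+6=r, i+4=m, c+6=i.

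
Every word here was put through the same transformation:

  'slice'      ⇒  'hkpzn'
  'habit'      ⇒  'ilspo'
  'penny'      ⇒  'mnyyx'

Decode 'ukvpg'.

s(18)→h(7) and l(11)→k(10) fit y≡7x+11 (mod 26); the inverse of 7 mod 26 is 15. This is an affine cipher: with a=0,…,z=25, each position x becomes (7x+11) mod 26.
Reversing it on ukvpg: u(20)→15·(20−11)≡5=f; k(10)→15·(10−11)≡11=l; v(21)→15·(21−11)≡20=u; p(15)→15·(15−11)≡8=i; g(6)→15·(6−11)≡3=d (all mod 26).

fluid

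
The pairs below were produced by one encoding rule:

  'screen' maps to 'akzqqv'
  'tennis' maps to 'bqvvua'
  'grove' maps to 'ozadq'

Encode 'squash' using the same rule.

Vowels shift forward by 12 and consonants shift forward by 8.
Applying it to squash: s(cons)+8=a, q(cons)+8=y, u(vowel)+12=g, a(vowel)+12=m, s(cons)+8=a, h(cons)+8=p.

aygmap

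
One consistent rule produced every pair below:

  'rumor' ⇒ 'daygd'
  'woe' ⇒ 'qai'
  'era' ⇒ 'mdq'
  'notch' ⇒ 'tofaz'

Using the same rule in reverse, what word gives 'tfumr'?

faith

The output letters match the input read backwards, each shifted +12: rumor reversed is romur. Two steps: reverse the string, then apply a Caesar shift of +12.
Decoding tfumr: shift back: t−12=h, f−12=t, u−12=i, m−12=a, r−12=f → htiaf; then reverse → faith.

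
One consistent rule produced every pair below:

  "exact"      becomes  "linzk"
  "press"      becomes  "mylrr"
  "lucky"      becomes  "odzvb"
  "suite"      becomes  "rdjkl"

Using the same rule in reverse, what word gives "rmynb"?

e(4)→l(11) and x(23)→i(8) fit y≡19x+13 (mod 26); the inverse of 19 mod 26 is 11. Each letter's alphabet position (a=0..z=25) is mapped through 19·x+13 mod 26 — an affine cipher.
Undoing it on rmynb: r(17)→11·(17−13)≡18=s; m(12)→11·(12−13)≡15=p; y(24)→11·(24−13)≡17=r; n(13)→11·(13−13)≡0=a; b(1)→11·(1−13)≡24=y (all mod 26).

spray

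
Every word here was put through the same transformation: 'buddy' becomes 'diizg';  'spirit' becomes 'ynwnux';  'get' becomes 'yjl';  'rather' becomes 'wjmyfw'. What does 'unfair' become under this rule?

wnfksz

The output letters match the input read backwards, each shifted +5: buddy reversed is yddub. Read the word backwards and shift each letter +5.
For unfair: reverse → riafnu; then shift: r+5=w, i+5=n, a+5=f, f+5=k, n+5=s, u+5=z.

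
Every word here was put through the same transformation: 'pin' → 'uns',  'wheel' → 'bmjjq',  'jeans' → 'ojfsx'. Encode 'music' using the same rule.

This is a Caesar cipher with shift 5.
Applying it to music: m+5=r, u+5=z, s+5=x, i+5=n, c+5=h.

rzxnh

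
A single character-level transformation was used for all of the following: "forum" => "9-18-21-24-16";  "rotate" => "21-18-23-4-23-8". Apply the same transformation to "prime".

19-21-12-16-8

f is letter #6 and maps to 9: an offset of 3. The number is (letter's place in the alphabet, a=1) + 3.
Applying it to prime: p=16→19, r=18→21, i=9→12, m=13→16, e=5→8.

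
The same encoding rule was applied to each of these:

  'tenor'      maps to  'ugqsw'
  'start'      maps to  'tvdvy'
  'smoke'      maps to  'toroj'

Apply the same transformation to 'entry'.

In tenor: t→u is +1, e→g is +2, n→q is +3, o→s is +4 — the shift increases by 1 each position. The shift increases by 1 at each position, starting from +1: 1, 2, 3, ….
On entry: e+1=f, n+2=p, t+3=w, r+4=v, y+5=d.

fpwvd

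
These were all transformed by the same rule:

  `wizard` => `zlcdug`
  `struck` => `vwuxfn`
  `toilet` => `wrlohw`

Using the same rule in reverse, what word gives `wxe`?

tub

Compare letters: w→z is +3, i→l is +3, z→c is +3 — a constant shift. It's a constant shift of +3 (ROT3).
Reversing it on wxe: w−3=t, x−3=u, e−3=b.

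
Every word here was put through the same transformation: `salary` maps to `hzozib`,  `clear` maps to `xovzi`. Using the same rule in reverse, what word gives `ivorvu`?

relief

Each pair mirrors across the alphabet (s↔h, a↔z, l↔o): positions sum to 25. This is the alphabet-reversal cipher (Atbash): a becomes z, b becomes y, etc.
Undoing it on ivorvu: i↔r, v↔e, o↔l, r↔i, v↔e, u↔f.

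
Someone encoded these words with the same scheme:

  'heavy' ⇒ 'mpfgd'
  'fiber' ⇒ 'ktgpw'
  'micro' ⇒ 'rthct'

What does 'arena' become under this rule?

fcjyf

Shifts by position in heavy: pos 0: h→m (+5), pos 1: e→p (+11), pos 2: a→f (+5), pos 3: v→g (+11) — repeating every 2. The shifts repeat in a cycle of length 2: positions 0,1,… shift by +5, +11, then the pattern repeats.
Applying it to arena: a+5=f, r+11=c, e+5=j, n+11=y, a+5=f.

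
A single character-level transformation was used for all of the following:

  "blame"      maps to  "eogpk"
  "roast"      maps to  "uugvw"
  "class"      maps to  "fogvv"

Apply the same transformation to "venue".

The shift depends on letter class: consonant b→e is +3, but vowel a→g is +6. The rule splits by letter class: vowels +6, consonants +3.
Applying it to venue: v(cons)+3=y, e(vowel)+6=k, n(cons)+3=q, u(vowel)+6=a, e(vowel)+6=k.

ykqak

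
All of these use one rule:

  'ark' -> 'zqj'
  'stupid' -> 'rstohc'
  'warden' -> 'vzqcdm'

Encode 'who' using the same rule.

Compare letters: a→z is +25, r→q is +25, k→j is +25 — a constant shift. Each letter is shifted forward by 25 in the alphabet (a Caesar shift of +25).
For who: w+25=v, h+25=g, o+25=n.

vgn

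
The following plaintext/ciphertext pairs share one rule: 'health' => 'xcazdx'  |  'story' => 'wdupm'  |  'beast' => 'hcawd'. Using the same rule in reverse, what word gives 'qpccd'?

greet

h(7)→x(23) and e(4)→c(2) fit y≡7x+0 (mod 26); the inverse of 7 mod 26 is 15. Each letter's alphabet position (a=0..z=25) is mapped through 7·x+0 mod 26 — an affine cipher.
Undoing it on qpccd: q(16)→15·(16−0)≡6=g; p(15)→15·(15−0)≡17=r; c(2)→15·(2−0)≡4=e; c(2)→15·(2−0)≡4=e; d(3)→15·(3−0)≡19=t (all mod 26).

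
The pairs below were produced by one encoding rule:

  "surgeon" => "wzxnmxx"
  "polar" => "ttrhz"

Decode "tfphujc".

In surgeon: s→w is +4, u→z is +5, r→x is +6, g→n is +7 — the shift increases by 1 each position. Letter i (0-indexed) is shifted by i+4, so successive shifts are 4, 5, 6, ….
Decoding tfphujc: t−4=p, f−5=a, p−6=j, h−7=a, u−8=m, j−9=a, c−10=s.

pajamas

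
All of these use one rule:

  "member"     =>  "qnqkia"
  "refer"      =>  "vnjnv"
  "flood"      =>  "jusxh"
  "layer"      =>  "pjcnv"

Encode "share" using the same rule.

Shifts by position in member: pos 0: m→q (+4), pos 1: e→n (+9), pos 2: m→q (+4), pos 3: b→k (+9) — repeating every 2. The shifts repeat in a cycle of length 2: positions 0,1,… shift by +4, +9, then the pattern repeats.
For share: s+4=w, h+9=q, a+4=e, r+9=a, e+4=i.

wqeai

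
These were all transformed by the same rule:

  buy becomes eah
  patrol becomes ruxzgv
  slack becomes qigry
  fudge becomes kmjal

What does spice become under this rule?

kiovy

The output letters match the input read backwards, each shifted +6: buy reversed is yub. Two steps: reverse the string, then apply a Caesar shift of +6.
Applying it to spice: reverse → ecips; then shift: e+6=k, c+6=i, i+6=o, p+6=v, s+6=y.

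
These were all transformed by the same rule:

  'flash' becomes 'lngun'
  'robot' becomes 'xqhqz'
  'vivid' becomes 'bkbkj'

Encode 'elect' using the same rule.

knkez

Shifts by position in flash: pos 0: f→l (+6), pos 1: l→n (+2), pos 2: a→g (+6), pos 3: s→u (+2) — repeating every 2. The shifts repeat in a cycle of length 2: positions 0,1,… shift by +6, +2, then the pattern repeats.
On elect: e+6=k, l+2=n, e+6=k, c+2=e, t+6=z.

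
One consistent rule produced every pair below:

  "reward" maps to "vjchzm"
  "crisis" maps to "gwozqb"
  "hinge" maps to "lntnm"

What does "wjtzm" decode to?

In reward: r→v is +4, e→j is +5, w→c is +6, a→h is +7 — the shift increases by 1 each position. The shift increases by 1 at each position, starting from +4: 4, 5, 6, ….
Undoing it on wjtzm: w−4=s, j−5=e, t−6=n, z−7=s, m−8=e.

sense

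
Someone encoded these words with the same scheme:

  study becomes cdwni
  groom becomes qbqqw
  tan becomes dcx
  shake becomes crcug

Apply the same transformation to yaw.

The shift depends on letter class: consonant s→c is +10, but vowel u→w is +2. The rule splits by letter class: vowels +2, consonants +10.
Applying it to yaw: y(cons)+10=i, a(vowel)+2=c, w(cons)+10=g.

icg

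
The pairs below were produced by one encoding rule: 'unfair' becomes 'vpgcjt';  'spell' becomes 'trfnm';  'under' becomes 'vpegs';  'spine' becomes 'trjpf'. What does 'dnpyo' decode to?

A repeating key of period 2 is used — shifts +1, +2 over and over.
Undoing it on dnpyo: d−1=c, n−2=l, p−1=o, y−2=w, o−1=n.

clown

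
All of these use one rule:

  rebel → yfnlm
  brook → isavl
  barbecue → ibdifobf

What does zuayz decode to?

Shifts by position in rebel: pos 0: r→y (+7), pos 1: e→f (+1), pos 2: b→n (+12), pos 3: e→l (+7), pos 4: l→m (+1) — repeating every 3. It's a Vigenère-style cipher with numeric key [7,1,12]: position i shifts by key[i mod 3].
Undoing it on zuayz: z−7=s, u−1=t, a−12=o, y−7=r, z−1=y.

story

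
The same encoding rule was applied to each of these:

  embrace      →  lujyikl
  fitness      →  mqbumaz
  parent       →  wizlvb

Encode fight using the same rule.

The shifts repeat in a cycle of length 3: positions 0,1,… shift by +7, +8, +8, then the pattern repeats.
Applying it to fight: f+7=m, i+8=q, g+8=o, h+7=o, t+8=b.

mqoob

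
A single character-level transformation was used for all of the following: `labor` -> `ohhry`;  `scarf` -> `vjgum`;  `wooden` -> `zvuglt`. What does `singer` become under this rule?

vptjlx

Shifts by position in labor: pos 0: l→o (+3), pos 1: a→h (+7), pos 2: b→h (+6), pos 3: o→r (+3), pos 4: r→y (+7) — repeating every 3. A repeating key of period 3 is used — shifts +3, +7, +6 over and over.
Applying it to singer: s+3=v, i+7=p, n+6=t, g+3=j, e+7=l, r+6=x.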